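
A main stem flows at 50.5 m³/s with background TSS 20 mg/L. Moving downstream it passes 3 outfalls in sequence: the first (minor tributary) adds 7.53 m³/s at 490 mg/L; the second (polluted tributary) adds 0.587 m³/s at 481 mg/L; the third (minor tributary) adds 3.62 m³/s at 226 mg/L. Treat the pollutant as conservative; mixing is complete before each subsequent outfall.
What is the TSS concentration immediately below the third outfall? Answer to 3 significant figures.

93.2 mg/L

Outfall 1: combined Q = 58.03 m³/s; C = (50.50·20.00 + 7.530·490.0)/58.03 = 80.99 mg/L.
Outfall 2: combined Q = 58.62 m³/s; C = (58.03·80.99 + 0.5870·481.0)/58.62 = 84.99 mg/L.
Outfall 3: combined Q = 62.24 m³/s; C = (58.62·84.99 + 3.620·226.0)/62.24 = 93.19 mg/L.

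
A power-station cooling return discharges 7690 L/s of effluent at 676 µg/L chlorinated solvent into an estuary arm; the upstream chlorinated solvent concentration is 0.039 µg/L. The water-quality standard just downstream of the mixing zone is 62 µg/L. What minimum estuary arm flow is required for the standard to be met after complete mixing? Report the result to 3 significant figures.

Set C_mix = 62: (Q·0.03900 + 7690·676.0) / (Q + 7690) = 62
→ Q = 7690·(676.0 − 62)/(62 − 0.03900) = 76200 L/s.

76200 L/s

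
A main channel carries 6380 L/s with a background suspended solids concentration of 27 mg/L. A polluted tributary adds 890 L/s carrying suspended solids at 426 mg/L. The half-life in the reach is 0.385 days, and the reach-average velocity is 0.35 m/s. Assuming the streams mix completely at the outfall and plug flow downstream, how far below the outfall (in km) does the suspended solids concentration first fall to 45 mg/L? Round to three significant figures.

8.77 km

Mixed concentration C = ΣQC/ΣQ = (6380·27.00 + 890.0·426.0) / 7270 = 551400/7270 = 75.85 mg/L.
Half-life 0.385 d → k = ln 2 / 0.385 = 1.800 d⁻¹.
Set 75.85·exp(−k·t) = 45 → t = ln(75.85/45)/k = 25050 s = 6.959 h.
Distance = v·t = 0.35·25050 = 8768 m = 8.768 km.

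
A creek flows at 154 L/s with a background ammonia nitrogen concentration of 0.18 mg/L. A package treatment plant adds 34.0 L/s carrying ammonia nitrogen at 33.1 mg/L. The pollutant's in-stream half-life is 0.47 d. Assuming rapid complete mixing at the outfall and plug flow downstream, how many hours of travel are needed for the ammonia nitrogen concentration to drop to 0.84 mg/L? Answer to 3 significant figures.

Mass balance: C = (154.0·0.1800 + 34.00·33.10) / 188.0 = 1153/188.0 = 6.134 mg/L.
Half-life 0.47 d → k = ln 2 / 0.47 = 1.475 d⁻¹.
6.134·exp(−k·t) = 0.84 → t = ln(6.134/0.84)/k = 116500 s = 32.35 h.

32.4 h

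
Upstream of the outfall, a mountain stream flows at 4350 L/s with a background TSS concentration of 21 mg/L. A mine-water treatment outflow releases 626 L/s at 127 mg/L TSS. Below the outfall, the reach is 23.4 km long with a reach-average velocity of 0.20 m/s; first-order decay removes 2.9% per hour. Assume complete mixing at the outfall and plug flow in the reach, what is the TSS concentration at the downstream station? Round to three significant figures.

13.2 mg/L

After mixing, C = (4350·21.00 + 626.0·127.0) / 4976 = 170900/4976 = 34.34 mg/L.
Travel time t = 23.4·1000 / 0.20 = 117000 s = 32.50 h.
2.9%/h lost → k = −ln(1 − 0.029) = 0.02943 h⁻¹.
First-order decay: C = 34.34·exp(−k·t) = 34.34·0.3843 = 13.19 mg/L.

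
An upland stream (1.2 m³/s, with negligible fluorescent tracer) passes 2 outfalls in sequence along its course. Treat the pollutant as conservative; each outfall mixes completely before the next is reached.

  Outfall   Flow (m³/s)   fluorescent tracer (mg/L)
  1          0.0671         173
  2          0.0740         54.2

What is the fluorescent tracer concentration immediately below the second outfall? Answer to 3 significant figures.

11.6 mg/L

Below outfall 1: Q → 1.267 m³/s, C = (1.200·0 + 0.06710·173.0)/1.267 = 9.161 mg/L.
Below outfall 2: Q → 1.341 m³/s, C = (1.267·9.161 + 0.07400·54.20)/1.341 = 11.65 mg/L.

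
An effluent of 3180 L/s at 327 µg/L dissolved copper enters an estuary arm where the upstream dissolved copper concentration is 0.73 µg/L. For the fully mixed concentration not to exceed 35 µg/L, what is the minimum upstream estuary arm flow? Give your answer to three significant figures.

Set C_mix = 35: (Q·0.7300 + 3180·327.0) / (Q + 3180) = 35
→ Q = 3180·(327.0 − 35)/(35 − 0.7300) = 27100 L/s.

27100 L/s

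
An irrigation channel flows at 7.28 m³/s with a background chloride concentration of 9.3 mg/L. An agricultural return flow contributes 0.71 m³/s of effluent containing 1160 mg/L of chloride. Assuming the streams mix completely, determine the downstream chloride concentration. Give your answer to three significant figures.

112 mg/L

Conservation of mass: C = (7.280·9.300 + 0.7100·1160) / 7.990 = 891.3/7.990 = 111.6 mg/L.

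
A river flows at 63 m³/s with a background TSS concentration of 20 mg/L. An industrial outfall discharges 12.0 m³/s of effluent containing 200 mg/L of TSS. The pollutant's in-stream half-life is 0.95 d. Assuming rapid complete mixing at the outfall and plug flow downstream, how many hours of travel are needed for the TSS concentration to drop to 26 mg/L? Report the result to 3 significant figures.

20.7 h

Mixed concentration C = ΣQC/ΣQ = (63.00·20.00 + 12.00·200.0) / 75.00 = 3660/75.00 = 48.80 mg/L.
Half-life 0.95 d → k = ln 2 / 0.95 = 0.7296 d⁻¹.
48.80·exp(−k·t) = 26 → t = ln(48.80/26)/k = 74560 s = 20.71 h.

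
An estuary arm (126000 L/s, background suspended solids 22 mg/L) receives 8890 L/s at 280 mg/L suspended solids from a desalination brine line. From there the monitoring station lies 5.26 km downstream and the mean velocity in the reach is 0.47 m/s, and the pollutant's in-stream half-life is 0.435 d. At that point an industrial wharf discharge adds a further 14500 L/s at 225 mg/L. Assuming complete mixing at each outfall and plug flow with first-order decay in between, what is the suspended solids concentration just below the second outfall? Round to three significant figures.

After mixing, C = (126000·22.00 + 8890·280.0) / 134900 = 5261000/134900 = 39.00 mg/L; combined flow 134900 L/s.
Travel time t = 5.26·1000 / 0.47 = 11190 s = 3.109 h.
Half-life 0.435 d → k = ln 2 / 0.435 = 1.593 d⁻¹.
Applying C = C₀e^(−kt): 39.00 × 0.8135 = 31.73 mg/L.
At the second outfall, C = (134900·31.73 + 14500·225.0) / (134900 + 14500) = 50.49 mg/L.

50.5 mg/L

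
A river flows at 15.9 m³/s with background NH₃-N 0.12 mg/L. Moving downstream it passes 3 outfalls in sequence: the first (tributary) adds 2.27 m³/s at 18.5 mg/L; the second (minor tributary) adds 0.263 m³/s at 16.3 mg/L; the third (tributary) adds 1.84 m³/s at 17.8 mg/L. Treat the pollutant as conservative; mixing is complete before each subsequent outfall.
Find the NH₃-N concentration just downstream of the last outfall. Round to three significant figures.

After outfall 1: Q = 15.90 + 2.270 = 18.17 m³/s; C = (15.90·0.1200 + 2.270·18.50)/18.17 = 2.416 mg/L.
After outfall 2: Q = 18.17 + 0.2630 = 18.43 m³/s; C = (18.17·2.416 + 0.2630·16.30)/18.43 = 2.614 mg/L.
After outfall 3: Q = 18.43 + 1.840 = 20.27 m³/s; C = (18.43·2.614 + 1.840·17.80)/20.27 = 3.993 mg/L.

3.99 mg/L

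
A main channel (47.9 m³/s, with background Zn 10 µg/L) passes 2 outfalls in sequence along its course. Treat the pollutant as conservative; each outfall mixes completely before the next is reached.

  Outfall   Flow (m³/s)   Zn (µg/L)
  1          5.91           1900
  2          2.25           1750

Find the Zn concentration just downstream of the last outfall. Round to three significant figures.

279 µg/L

Below outfall 1: Q → 53.81 m³/s, C = (47.90·10.00 + 5.910·1900)/53.81 = 217.6 µg/L.
Below outfall 2: Q → 56.06 m³/s, C = (53.81·217.6 + 2.250·1750)/56.06 = 279.1 µg/L.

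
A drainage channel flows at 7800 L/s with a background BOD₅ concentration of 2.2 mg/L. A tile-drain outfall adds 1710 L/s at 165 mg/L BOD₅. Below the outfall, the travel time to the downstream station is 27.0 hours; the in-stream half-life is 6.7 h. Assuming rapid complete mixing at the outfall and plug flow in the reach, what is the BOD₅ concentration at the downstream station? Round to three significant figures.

1.93 mg/L

Mass balance: C = (7800·2.200 + 1710·165.0) / 9510 = 299300/9510 = 31.47 mg/L.
Half-life 6.7 h → k = ln 2 / 6.7 = 0.1035 h⁻¹ = 2.483 d⁻¹.
Applying C = C₀e^(−kt): 31.47 × 0.06122 = 1.927 mg/L.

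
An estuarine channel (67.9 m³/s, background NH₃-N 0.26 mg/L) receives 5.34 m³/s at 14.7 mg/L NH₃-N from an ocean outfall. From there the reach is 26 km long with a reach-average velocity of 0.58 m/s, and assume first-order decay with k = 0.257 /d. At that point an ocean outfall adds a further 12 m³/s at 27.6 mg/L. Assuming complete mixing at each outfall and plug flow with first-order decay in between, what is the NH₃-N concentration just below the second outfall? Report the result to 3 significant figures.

4.87 mg/L

Mass balance: C = (67.90·0.2600 + 5.340·14.70) / 73.24 = 96.15/73.24 = 1.313 mg/L; combined flow 73.24 m³/s.
Travel time t = 26·1000 / 0.58 = 44830 s = 12.45 h.
First-order decay: C = 1.313·exp(−k·t) = 1.313·0.8752 = 1.149 mg/L.
At the second outfall, C = (73.24·1.149 + 12.00·27.60) / (73.24 + 12.00) = 4.873 mg/L.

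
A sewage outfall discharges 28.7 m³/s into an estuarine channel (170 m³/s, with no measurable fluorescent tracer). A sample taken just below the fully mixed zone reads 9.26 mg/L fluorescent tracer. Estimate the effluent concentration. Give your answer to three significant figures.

Mass balance: 170.0·0 + 28.70·Cₑ = 198.7·9.260
→ Cₑ = (198.7·9.260 − 170.0·0) / 28.70 = 64.11 mg/L.

64.1 mg/L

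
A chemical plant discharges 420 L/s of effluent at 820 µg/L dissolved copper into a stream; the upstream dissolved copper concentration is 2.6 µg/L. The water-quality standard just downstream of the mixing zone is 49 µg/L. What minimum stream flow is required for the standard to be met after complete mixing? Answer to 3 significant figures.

Set C_mix = 49: (Q·2.600 + 420.0·820.0) / (Q + 420.0) = 49
→ Q = 420.0·(820.0 − 49)/(49 − 2.600) = 6979 L/s.

6980 L/s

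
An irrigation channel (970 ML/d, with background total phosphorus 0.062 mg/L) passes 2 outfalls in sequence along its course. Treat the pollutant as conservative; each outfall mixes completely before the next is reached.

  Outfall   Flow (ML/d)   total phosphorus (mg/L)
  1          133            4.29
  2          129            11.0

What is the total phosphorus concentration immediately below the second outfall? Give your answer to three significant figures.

Below outfall 1: Q → 1103 ML/d, C = (970.0·0.06200 + 133.0·4.290)/1103 = 0.5718 mg/L.
Below outfall 2: Q → 1232 ML/d, C = (1103·0.5718 + 129.0·11.00)/1232 = 1.664 mg/L.

1.66 mg/L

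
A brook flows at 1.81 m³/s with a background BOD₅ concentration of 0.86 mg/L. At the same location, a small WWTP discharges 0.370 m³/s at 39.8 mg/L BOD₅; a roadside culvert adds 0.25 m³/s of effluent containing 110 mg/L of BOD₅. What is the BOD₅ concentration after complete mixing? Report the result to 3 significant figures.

Conservation of mass: C = (1.810·0.8600 + 0.3700·39.80 + 0.2500·110.0) / 2.430 = 43.78/2.430 = 18.02 mg/L.

18.0 mg/L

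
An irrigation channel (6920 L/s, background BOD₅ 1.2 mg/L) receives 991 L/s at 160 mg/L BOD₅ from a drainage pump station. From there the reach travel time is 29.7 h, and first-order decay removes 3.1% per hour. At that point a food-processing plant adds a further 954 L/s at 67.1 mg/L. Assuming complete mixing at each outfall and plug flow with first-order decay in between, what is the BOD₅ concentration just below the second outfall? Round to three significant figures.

14.6 mg/L

Mass balance: C = (6920·1.200 + 991.0·160.0) / 7911 = 166900/7911 = 21.09 mg/L; combined flow 7911 L/s.
3.1%/h lost → k = −ln(1 − 0.031) = 0.03149 h⁻¹.
First-order decay: C = 21.09·exp(−k·t) = 21.09·0.3925 = 8.278 mg/L.
At the second outfall, C = (7911·8.278 + 954.0·67.10) / (7911 + 954.0) = 14.61 mg/L.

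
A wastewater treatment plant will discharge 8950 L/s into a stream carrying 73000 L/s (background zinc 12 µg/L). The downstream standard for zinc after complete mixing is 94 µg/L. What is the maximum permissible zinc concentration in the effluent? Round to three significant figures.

763 µg/L

At the limit, (Qr·Cr + Qe·Cₑ)/(Qr + Qe) = 94:
Cₑ = (81950·94 − 73000·12.00) / 8950 = 762.8 µg/L.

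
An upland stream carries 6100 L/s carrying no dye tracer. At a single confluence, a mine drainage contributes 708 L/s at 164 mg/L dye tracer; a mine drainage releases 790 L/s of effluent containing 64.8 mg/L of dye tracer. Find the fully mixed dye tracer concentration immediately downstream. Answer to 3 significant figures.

22.0 mg/L

Mixed concentration C = ΣQC/ΣQ = (6100·0 + 708.0·164.0 + 790.0·64.80) / 7598 = 167300/7598 = 22.02 mg/L.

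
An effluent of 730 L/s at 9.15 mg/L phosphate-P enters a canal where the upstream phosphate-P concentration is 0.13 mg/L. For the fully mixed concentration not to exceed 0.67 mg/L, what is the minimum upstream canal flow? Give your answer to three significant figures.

11500 L/s

Set C_mix = 0.67: (Q·0.1300 + 730.0·9.150) / (Q + 730.0) = 0.67
→ Q = 730.0·(9.150 − 0.67)/(0.67 − 0.1300) = 11460 L/s.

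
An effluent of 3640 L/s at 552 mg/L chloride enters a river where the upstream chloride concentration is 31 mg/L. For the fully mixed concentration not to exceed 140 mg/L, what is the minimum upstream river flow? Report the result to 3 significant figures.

13800 L/s

Set C_mix = 140: (Q·31.00 + 3640·552.0) / (Q + 3640) = 140
→ Q = 3640·(552.0 − 140)/(140 − 31.00) = 13760 L/s.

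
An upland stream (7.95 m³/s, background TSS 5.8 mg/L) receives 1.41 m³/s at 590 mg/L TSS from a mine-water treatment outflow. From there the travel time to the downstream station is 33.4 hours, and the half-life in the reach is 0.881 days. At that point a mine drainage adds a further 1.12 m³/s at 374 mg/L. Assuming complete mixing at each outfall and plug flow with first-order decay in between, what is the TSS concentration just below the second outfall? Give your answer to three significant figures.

Conservation of mass: C = (7.950·5.800 + 1.410·590.0) / 9.360 = 878.0/9.360 = 93.80 mg/L; combined flow 9.360 m³/s.
Half-life 0.881 d → k = ln 2 / 0.881 = 0.7868 d⁻¹.
First-order decay: C = 93.80·exp(−k·t) = 93.80·0.3346 = 31.38 mg/L.
At the second outfall, C = (9.360·31.38 + 1.120·374.0) / (9.360 + 1.120) = 68.00 mg/L.

68.0 mg/L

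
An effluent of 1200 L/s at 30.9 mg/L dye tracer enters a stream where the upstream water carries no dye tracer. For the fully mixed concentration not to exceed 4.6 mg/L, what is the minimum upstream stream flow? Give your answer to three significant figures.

6860 L/s

Set C_mix = 4.6: (Q·0 + 1200·30.90) / (Q + 1200) = 4.6
→ Q = 1200·(30.90 − 4.6)/(4.6 − 0) = 6861 L/s.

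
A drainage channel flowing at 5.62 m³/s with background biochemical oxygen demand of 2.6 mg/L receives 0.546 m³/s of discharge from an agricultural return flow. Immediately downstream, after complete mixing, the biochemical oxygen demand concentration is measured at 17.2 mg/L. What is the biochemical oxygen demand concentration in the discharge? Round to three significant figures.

167 mg/L

Mass balance: 5.620·2.600 + 0.5460·Cₑ = 6.166·17.20
→ Cₑ = (6.166·17.20 − 5.620·2.600) / 0.5460 = 167.5 mg/L.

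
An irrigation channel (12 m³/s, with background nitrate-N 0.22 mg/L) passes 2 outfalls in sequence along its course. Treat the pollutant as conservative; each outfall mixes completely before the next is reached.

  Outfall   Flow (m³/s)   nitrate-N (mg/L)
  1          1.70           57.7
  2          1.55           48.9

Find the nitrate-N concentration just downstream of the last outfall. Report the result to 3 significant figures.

Below outfall 1: Q → 13.70 m³/s, C = (12.00·0.2200 + 1.700·57.70)/13.70 = 7.353 mg/L.
Below outfall 2: Q → 15.25 m³/s, C = (13.70·7.353 + 1.550·48.90)/15.25 = 11.58 mg/L.

11.6 mg/L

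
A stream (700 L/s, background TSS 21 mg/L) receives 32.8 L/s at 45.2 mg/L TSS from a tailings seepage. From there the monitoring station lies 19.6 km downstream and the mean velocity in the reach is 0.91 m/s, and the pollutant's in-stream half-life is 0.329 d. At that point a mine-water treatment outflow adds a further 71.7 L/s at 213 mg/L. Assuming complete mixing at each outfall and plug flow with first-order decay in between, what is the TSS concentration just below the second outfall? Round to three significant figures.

30.9 mg/L

Conservation of mass: C = (700.0·21.00 + 32.80·45.20) / 732.8 = 16180/732.8 = 22.08 mg/L; combined flow 732.8 L/s.
Travel time t = 19.6·1000 / 0.91 = 21540 s = 5.983 h.
Half-life 0.329 d → k = ln 2 / 0.329 = 2.107 d⁻¹.
First-order decay: C = 22.08·exp(−k·t) = 22.08·0.5914 = 13.06 mg/L.
At the second outfall, C = (732.8·13.06 + 71.70·213.0) / (732.8 + 71.70) = 30.88 mg/L.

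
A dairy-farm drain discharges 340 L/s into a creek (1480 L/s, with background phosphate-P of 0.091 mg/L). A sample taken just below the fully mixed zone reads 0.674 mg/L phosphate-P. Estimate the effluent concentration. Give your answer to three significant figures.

Mass balance: 1480·0.09100 + 340.0·Cₑ = 1820·0.6740
→ Cₑ = (1820·0.6740 − 1480·0.09100) / 340.0 = 3.212 mg/L.

3.21 mg/L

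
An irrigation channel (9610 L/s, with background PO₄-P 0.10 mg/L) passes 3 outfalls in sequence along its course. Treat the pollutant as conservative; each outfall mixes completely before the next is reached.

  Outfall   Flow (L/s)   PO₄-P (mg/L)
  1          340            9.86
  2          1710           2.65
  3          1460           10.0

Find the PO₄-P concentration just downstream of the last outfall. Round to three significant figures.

Below outfall 1: Q → 9950 L/s, C = (9610·0.1000 + 340.0·9.860)/9950 = 0.4335 mg/L.
Below outfall 2: Q → 11660 L/s, C = (9950·0.4335 + 1710·2.650)/11660 = 0.7586 mg/L.
Below outfall 3: Q → 13120 L/s, C = (11660·0.7586 + 1460·10.00)/13120 = 1.787 mg/L.

1.79 mg/L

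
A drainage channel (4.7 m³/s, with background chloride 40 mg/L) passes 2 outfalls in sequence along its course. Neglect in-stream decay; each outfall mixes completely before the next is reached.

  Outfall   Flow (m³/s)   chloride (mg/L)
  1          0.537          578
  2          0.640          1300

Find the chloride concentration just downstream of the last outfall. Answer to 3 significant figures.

226 mg/L

Outfall 1: combined Q = 5.237 m³/s; C = (4.700·40.00 + 0.5370·578.0)/5.237 = 95.17 mg/L.
Outfall 2: combined Q = 5.877 m³/s; C = (5.237·95.17 + 0.6400·1300)/5.877 = 226.4 mg/L.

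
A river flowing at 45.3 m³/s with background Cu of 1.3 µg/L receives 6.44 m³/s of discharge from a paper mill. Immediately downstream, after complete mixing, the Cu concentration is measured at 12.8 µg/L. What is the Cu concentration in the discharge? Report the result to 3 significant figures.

Mass balance: 45.30·1.300 + 6.440·Cₑ = 51.74·12.80
→ Cₑ = (51.74·12.80 − 45.30·1.300) / 6.440 = 93.69 µg/L.

93.7 µg/L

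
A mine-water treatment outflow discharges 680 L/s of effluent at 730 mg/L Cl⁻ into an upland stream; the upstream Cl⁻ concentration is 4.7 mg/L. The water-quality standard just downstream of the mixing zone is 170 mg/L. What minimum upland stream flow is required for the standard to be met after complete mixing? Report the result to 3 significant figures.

2300 L/s

Set C_mix = 170: (Q·4.700 + 680.0·730.0) / (Q + 680.0) = 170
→ Q = 680.0·(730.0 − 170)/(170 − 4.700) = 2304 L/s.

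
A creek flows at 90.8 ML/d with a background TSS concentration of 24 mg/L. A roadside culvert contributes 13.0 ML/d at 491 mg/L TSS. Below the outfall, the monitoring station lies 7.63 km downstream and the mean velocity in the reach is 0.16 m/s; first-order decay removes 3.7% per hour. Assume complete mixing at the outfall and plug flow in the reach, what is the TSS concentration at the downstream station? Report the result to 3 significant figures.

50.1 mg/L

Conservation of mass: C = (90.80·24.00 + 13.00·491.0) / 103.8 = 8562/103.8 = 82.49 mg/L.
Travel time t = 7.63·1000 / 0.16 = 47690 s = 13.25 h.
3.7%/h lost → k = −ln(1 − 0.037) = 0.03770 h⁻¹.
Applying C = C₀e^(−kt): 82.49 × 0.6069 = 50.06 mg/L.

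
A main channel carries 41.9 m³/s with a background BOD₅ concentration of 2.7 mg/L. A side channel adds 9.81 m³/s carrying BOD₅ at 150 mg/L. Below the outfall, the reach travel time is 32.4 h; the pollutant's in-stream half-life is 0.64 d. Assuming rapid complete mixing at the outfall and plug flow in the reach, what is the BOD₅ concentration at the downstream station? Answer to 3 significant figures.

Conservation of mass: C = (41.90·2.700 + 9.810·150.0) / 51.71 = 1585/51.71 = 30.64 mg/L.
Half-life 0.64 d → k = ln 2 / 0.64 = 1.083 d⁻¹.
First-order decay: C = 30.64·exp(−k·t) = 30.64·0.2317 = 7.102 mg/L.

7.10 mg/L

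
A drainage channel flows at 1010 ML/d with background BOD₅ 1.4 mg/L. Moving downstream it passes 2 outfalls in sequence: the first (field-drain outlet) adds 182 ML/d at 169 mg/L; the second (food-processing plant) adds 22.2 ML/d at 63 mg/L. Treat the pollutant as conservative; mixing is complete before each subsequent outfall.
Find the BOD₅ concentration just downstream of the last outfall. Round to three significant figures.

27.6 mg/L

Outfall 1: combined Q = 1192 ML/d; C = (1010·1.400 + 182.0·169.0)/1192 = 26.99 mg/L.
Outfall 2: combined Q = 1214 ML/d; C = (1192·26.99 + 22.20·63.00)/1214 = 27.65 mg/L.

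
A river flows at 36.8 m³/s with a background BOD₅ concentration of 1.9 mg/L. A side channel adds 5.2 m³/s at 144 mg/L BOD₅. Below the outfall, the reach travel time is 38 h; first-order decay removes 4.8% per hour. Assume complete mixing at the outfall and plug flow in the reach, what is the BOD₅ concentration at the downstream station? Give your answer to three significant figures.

Flow-weighted average: C = (36.80·1.900 + 5.200·144.0) / 42.00 = 818.7/42.00 = 19.49 mg/L.
4.8%/h lost → k = −ln(1 − 0.048) = 0.04919 h⁻¹.
First-order decay: C = 19.49·exp(−k·t) = 19.49·0.1542 = 3.007 mg/L.

3.01 mg/L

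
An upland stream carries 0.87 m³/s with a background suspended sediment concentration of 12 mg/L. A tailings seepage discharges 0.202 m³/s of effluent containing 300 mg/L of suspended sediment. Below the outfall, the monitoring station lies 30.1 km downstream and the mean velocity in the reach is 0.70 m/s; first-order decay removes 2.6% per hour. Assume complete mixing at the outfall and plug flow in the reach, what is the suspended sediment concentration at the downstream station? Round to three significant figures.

Flow-weighted average: C = (0.8700·12.00 + 0.2020·300.0) / 1.072 = 71.04/1.072 = 66.27 mg/L.
Travel time t = 30.1·1000 / 0.70 = 43000 s = 11.94 h.
2.6%/h lost → k = −ln(1 − 0.026) = 0.02634 h⁻¹.
Decay over the reach: 66.27·exp(−kt) = 66.27·0.7300 = 48.38 mg/L.

48.4 mg/L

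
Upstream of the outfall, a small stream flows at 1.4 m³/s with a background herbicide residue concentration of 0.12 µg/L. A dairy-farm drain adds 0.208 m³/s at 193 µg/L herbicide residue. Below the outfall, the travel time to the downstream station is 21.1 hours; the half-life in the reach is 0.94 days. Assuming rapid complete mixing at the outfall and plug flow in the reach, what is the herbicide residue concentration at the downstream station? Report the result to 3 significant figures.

13.1 µg/L

After mixing, C = (1.400·0.1200 + 0.2080·193.0) / 1.608 = 40.31/1.608 = 25.07 µg/L.
Half-life 0.94 d → k = ln 2 / 0.94 = 0.7374 d⁻¹.
Applying C = C₀e^(−kt): 25.07 × 0.5229 = 13.11 µg/L.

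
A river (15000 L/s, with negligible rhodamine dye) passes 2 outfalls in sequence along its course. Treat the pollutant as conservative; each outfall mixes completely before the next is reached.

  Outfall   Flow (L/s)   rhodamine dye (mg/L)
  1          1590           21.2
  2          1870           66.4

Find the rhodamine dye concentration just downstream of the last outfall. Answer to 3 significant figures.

8.55 mg/L

Below outfall 1: Q → 16590 L/s, C = (15000·0 + 1590·21.20)/16590 = 2.032 mg/L.
Below outfall 2: Q → 18460 L/s, C = (16590·2.032 + 1870·66.40)/18460 = 8.552 mg/L.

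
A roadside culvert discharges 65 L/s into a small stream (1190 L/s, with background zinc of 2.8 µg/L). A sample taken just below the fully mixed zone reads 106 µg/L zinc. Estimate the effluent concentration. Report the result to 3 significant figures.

Mass balance: 1190·2.800 + 65.00·Cₑ = 1255·106.0
→ Cₑ = (1255·106.0 − 1190·2.800) / 65.00 = 1995 µg/L.

2000 µg/L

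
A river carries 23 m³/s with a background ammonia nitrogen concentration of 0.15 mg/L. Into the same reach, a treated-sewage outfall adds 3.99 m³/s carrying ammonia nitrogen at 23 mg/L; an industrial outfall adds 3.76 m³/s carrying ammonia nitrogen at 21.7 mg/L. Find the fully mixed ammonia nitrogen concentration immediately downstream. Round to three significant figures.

5.75 mg/L

After mixing, C = (23.00·0.1500 + 3.990·23.00 + 3.760·21.70) / 30.75 = 176.8/30.75 = 5.750 mg/L.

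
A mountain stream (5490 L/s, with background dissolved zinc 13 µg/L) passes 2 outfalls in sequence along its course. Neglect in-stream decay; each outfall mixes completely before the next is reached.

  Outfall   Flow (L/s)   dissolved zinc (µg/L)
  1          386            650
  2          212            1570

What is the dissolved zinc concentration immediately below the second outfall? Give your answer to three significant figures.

108 µg/L

After outfall 1: Q = 5490 + 386.0 = 5876 L/s; C = (5490·13.00 + 386.0·650.0)/5876 = 54.85 µg/L.
After outfall 2: Q = 5876 + 212.0 = 6088 L/s; C = (5876·54.85 + 212.0·1570)/6088 = 107.6 µg/L.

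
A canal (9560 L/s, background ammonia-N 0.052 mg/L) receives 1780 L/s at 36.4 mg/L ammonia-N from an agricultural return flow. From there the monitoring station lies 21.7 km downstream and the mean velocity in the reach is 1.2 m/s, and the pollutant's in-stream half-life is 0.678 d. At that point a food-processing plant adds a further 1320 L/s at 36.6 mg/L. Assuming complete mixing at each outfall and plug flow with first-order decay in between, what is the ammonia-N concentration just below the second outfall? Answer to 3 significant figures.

Conservation of mass: C = (9560·0.05200 + 1780·36.40) / 11340 = 65290/11340 = 5.757 mg/L; combined flow 11340 L/s.
Travel time t = 21.7·1000 / 1.2 = 18080 s = 5.023 h.
Half-life 0.678 d → k = ln 2 / 0.678 = 1.022 d⁻¹.
Applying C = C₀e^(−kt): 5.757 × 0.8074 = 4.648 mg/L.
At the second outfall, C = (11340·4.648 + 1320·36.60) / (11340 + 1320) = 7.980 mg/L.

7.98 mg/L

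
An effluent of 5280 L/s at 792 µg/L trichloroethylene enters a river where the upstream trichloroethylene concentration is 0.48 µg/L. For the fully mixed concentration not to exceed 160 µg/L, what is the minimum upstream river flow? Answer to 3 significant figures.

Set C_mix = 160: (Q·0.4800 + 5280·792.0) / (Q + 5280) = 160
→ Q = 5280·(792.0 − 160)/(160 − 0.4800) = 20920 L/s.

20900 L/s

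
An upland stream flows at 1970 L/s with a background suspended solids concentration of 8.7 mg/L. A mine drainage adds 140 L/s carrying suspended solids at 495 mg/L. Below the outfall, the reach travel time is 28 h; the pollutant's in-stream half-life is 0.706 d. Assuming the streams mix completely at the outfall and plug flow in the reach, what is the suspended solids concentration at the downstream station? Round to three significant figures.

13.0 mg/L

After mixing, C = (1970·8.700 + 140.0·495.0) / 2110 = 86440/2110 = 40.97 mg/L.
Half-life 0.706 d → k = ln 2 / 0.706 = 0.9818 d⁻¹.
Applying C = C₀e^(−kt): 40.97 × 0.3181 = 13.03 mg/L.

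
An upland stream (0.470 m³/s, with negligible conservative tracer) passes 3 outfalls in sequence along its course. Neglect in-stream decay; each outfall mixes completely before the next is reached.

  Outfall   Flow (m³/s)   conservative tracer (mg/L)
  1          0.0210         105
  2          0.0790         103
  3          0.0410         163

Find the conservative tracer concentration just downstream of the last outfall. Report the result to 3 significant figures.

After outfall 1: Q = 0.4700 + 0.02100 = 0.4910 m³/s; C = (0.4700·0 + 0.02100·105.0)/0.4910 = 4.491 mg/L.
After outfall 2: Q = 0.4910 + 0.07900 = 0.5700 m³/s; C = (0.4910·4.491 + 0.07900·103.0)/0.5700 = 18.14 mg/L.
After outfall 3: Q = 0.5700 + 0.04100 = 0.6110 m³/s; C = (0.5700·18.14 + 0.04100·163.0)/0.6110 = 27.86 mg/L.

27.9 mg/L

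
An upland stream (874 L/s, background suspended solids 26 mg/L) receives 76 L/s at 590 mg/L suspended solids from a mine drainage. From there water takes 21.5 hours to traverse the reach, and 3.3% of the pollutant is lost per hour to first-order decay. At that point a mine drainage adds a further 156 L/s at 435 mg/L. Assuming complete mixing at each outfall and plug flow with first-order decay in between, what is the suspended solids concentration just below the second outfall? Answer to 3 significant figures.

91.0 mg/L

Mixed concentration C = ΣQC/ΣQ = (874.0·26.00 + 76.00·590.0) / 950.0 = 67560/950.0 = 71.12 mg/L; combined flow 950.0 L/s.
3.3%/h lost → k = −ln(1 − 0.033) = 0.03356 h⁻¹.
After decay, C = 71.12 × e^(−kt) = 71.12 × 0.4860 = 34.57 mg/L.
Second outfall: C = (950.0·34.57 + 156.0·435.0)/1106 = 91.05 mg/L.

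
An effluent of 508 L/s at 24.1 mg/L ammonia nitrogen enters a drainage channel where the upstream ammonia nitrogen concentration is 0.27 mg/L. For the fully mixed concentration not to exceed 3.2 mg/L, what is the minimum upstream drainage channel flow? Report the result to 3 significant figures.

3620 L/s

Set C_mix = 3.2: (Q·0.2700 + 508.0·24.10) / (Q + 508.0) = 3.2
→ Q = 508.0·(24.10 − 3.2)/(3.2 − 0.2700) = 3624 L/s.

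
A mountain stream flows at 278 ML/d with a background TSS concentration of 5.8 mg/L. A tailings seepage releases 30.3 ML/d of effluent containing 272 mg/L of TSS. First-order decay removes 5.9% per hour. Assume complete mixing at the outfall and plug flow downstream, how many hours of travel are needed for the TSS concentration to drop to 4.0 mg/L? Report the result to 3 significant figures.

After mixing, C = (278.0·5.800 + 30.30·272.0) / 308.3 = 9854/308.3 = 31.96 mg/L.
5.9%/h lost → k = −ln(1 − 0.059) = 0.06081 h⁻¹.
31.96·exp(−k·t) = 4.0 → t = ln(31.96/4.0)/k = 123000 s = 34.18 h.

34.2 h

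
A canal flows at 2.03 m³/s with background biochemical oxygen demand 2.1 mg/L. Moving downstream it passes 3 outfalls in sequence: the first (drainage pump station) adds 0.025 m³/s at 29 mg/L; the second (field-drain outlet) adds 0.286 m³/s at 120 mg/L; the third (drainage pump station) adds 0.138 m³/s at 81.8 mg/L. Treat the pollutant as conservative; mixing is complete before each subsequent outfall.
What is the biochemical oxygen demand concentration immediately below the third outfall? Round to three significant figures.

Outfall 1: combined Q = 2.055 m³/s; C = (2.030·2.100 + 0.02500·29.00)/2.055 = 2.427 mg/L.
Outfall 2: combined Q = 2.341 m³/s; C = (2.055·2.427 + 0.2860·120.0)/2.341 = 16.79 mg/L.
Outfall 3: combined Q = 2.479 m³/s; C = (2.341·16.79 + 0.1380·81.80)/2.479 = 20.41 mg/L.

20.4 mg/L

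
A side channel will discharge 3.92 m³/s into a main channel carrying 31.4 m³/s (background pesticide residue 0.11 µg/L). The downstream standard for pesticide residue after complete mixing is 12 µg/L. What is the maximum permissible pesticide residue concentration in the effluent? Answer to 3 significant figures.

At the limit, (Qr·Cr + Qe·Cₑ)/(Qr + Qe) = 12:
Cₑ = (35.32·12 − 31.40·0.1100) / 3.920 = 107.2 µg/L.

107 µg/L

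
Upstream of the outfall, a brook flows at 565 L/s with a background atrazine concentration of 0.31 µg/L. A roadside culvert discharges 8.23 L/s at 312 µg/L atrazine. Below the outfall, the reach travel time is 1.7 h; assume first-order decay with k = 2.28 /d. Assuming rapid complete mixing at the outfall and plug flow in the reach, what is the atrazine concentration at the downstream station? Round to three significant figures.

4.07 µg/L

Flow-weighted average: C = (565.0·0.3100 + 8.230·312.0) / 573.2 = 2743/573.2 = 4.785 µg/L.
After decay, C = 4.785 × e^(−kt) = 4.785 × 0.8509 = 4.071 µg/L.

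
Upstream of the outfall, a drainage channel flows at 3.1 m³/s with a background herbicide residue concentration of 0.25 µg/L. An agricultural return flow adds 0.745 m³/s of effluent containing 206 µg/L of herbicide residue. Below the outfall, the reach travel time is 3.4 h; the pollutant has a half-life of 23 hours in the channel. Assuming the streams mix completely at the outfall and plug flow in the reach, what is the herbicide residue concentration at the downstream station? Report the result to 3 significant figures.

Conservation of mass: C = (3.100·0.2500 + 0.7450·206.0) / 3.845 = 154.2/3.845 = 40.12 µg/L.
Half-life 23 h → k = ln 2 / 23 = 0.03014 h⁻¹ = 0.7233 d⁻¹.
After decay, C = 40.12 × e^(−kt) = 40.12 × 0.9026 = 36.21 µg/L.

36.2 µg/L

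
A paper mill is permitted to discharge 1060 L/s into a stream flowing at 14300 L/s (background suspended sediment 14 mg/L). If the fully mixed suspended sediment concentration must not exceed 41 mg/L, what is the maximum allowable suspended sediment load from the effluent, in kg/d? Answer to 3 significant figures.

37100 kg/d

Mass balance at the limit: 14300·14.00 + 1060·Cₑ = 15360·41 → Cₑ = 405.2 mg/L.
1060 L/s = 1.060 m³/s. Load = 1.060 m³/s × 405.2 g/m³ × 86 400 s/d = 37110 kg/d.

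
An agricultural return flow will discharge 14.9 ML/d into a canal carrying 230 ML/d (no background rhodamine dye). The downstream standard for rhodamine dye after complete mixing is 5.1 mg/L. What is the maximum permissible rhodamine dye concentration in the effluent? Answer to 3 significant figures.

83.8 mg/L

At the limit, (Qr·Cr + Qe·Cₑ)/(Qr + Qe) = 5.1:
Cₑ = (244.9·5.1 − 230.0·0) / 14.90 = 83.82 mg/L.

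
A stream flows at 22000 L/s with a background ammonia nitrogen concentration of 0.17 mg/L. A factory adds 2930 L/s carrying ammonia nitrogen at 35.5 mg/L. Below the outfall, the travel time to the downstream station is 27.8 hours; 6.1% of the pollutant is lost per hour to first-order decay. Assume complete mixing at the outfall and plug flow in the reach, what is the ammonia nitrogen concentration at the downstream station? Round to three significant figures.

Mass balance: C = (22000·0.1700 + 2930·35.50) / 24930 = 107800/24930 = 4.322 mg/L.
6.1%/h lost → k = −ln(1 − 0.061) = 0.06294 h⁻¹.
After decay, C = 4.322 × e^(−kt) = 4.322 × 0.1738 = 0.7513 mg/L.

0.751 mg/L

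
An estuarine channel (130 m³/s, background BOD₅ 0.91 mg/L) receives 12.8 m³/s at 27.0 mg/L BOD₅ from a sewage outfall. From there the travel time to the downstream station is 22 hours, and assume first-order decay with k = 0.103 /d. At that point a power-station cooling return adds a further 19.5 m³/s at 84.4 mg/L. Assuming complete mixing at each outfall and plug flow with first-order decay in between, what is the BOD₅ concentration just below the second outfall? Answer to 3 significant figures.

12.7 mg/L

Mixed concentration C = ΣQC/ΣQ = (130.0·0.9100 + 12.80·27.00) / 142.8 = 463.9/142.8 = 3.249 mg/L; combined flow 142.8 m³/s.
First-order decay: C = 3.249·exp(−k·t) = 3.249·0.9099 = 2.956 mg/L.
At the second outfall, C = (142.8·2.956 + 19.50·84.40) / (142.8 + 19.50) = 12.74 mg/L.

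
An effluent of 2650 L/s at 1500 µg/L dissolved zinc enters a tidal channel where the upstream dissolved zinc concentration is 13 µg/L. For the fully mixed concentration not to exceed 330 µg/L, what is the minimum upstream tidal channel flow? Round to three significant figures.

Set C_mix = 330: (Q·13.00 + 2650·1500) / (Q + 2650) = 330
→ Q = 2650·(1500 − 330)/(330 − 13.00) = 9781 L/s.

9780 L/s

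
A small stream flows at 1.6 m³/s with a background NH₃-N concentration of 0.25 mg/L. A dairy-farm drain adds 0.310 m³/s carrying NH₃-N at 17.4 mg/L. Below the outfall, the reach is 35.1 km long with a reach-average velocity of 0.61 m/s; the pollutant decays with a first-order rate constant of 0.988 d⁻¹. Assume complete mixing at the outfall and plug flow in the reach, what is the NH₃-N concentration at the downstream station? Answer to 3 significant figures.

Mass balance: C = (1.600·0.2500 + 0.3100·17.40) / 1.910 = 5.794/1.910 = 3.034 mg/L.
Travel time t = 35.1·1000 / 0.61 = 57540 s = 15.98 h.
Applying C = C₀e^(−kt): 3.034 × 0.5179 = 1.571 mg/L.

1.57 mg/L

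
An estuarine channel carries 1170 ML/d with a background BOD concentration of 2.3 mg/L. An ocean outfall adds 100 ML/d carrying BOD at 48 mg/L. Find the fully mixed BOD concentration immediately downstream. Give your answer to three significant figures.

5.90 mg/L

Conservation of mass: C = (1170·2.300 + 100.0·48.00) / 1270 = 7491/1270 = 5.898 mg/L.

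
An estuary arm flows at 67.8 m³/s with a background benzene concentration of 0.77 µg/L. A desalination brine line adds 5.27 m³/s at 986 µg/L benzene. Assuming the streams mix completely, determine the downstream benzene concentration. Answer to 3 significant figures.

71.8 µg/L

Flow-weighted average: C = (67.80·0.7700 + 5.270·986.0) / 73.07 = 5248/73.07 = 71.83 µg/L.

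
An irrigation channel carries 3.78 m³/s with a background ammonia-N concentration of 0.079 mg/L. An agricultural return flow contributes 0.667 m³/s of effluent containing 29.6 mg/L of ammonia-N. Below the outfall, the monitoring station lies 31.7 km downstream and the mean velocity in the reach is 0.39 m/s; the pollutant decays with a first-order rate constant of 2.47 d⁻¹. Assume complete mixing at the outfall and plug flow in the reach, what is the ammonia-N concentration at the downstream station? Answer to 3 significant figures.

0.441 mg/L

Flow-weighted average: C = (3.780·0.07900 + 0.6670·29.60) / 4.447 = 20.04/4.447 = 4.507 mg/L.
Travel time t = 31.7·1000 / 0.39 = 81280 s = 22.58 h.
Applying C = C₀e^(−kt): 4.507 × 0.09791 = 0.4413 mg/L.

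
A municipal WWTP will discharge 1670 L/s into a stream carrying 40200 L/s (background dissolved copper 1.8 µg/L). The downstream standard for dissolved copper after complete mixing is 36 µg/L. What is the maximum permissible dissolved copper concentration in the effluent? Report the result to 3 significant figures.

859 µg/L

At the limit, (Qr·Cr + Qe·Cₑ)/(Qr + Qe) = 36:
Cₑ = (41870·36 − 40200·1.800) / 1670 = 859.3 µg/L.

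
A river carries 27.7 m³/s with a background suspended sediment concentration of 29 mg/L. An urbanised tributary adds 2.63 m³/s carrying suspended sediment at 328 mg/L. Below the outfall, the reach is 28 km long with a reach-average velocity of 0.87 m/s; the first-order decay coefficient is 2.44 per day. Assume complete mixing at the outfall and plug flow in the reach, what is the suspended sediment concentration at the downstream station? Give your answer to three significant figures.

22.1 mg/L

Flow-weighted average: C = (27.70·29.00 + 2.630·328.0) / 30.33 = 1666/30.33 = 54.93 mg/L.
Travel time t = 28·1000 / 0.87 = 32180 s = 8.940 h.
After decay, C = 54.93 × e^(−kt) = 54.93 × 0.4030 = 22.13 mg/L.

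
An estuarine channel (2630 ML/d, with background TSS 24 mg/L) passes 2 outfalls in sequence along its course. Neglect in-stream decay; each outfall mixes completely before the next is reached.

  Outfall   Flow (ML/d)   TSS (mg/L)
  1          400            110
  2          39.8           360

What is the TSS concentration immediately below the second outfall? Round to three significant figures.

39.6 mg/L

Below outfall 1: Q → 3030 ML/d, C = (2630·24.00 + 400.0·110.0)/3030 = 35.35 mg/L.
Below outfall 2: Q → 3070 ML/d, C = (3030·35.35 + 39.80·360.0)/3070 = 39.56 mg/L.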